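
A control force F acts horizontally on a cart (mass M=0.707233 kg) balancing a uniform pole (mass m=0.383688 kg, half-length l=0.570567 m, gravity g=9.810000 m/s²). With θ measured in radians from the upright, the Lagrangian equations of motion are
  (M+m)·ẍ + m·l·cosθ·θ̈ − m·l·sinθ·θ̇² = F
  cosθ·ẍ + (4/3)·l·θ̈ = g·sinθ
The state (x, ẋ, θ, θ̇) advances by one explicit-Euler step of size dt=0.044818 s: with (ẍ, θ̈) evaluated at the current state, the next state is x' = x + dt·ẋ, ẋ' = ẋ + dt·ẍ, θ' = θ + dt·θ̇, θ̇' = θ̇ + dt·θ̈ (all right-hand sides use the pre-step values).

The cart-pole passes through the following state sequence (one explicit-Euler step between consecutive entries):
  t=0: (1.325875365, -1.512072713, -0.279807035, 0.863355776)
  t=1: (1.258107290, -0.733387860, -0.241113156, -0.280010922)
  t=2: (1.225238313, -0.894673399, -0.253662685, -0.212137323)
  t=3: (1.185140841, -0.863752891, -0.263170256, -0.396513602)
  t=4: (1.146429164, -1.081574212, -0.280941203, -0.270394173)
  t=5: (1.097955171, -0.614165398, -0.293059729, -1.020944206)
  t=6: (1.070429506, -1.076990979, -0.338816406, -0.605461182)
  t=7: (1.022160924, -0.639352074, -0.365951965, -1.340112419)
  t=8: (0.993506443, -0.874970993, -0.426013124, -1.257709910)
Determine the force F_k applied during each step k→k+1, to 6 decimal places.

F_0 = 13.631411 N
F_1 = -3.599827 N
F_2 = -0.116679 N
F_3 = -4.698227 N
F_4 = 7.859266 N
F_5 = -9.256825 N
F_6 = 7.294807 N
F_7 = -5.218691 N

step 0→1:
  ẍ = (ẋ'−ẋ)/dt = (-0.733387860−-1.512072713)/0.044818 = 17.374378
  θ̈ = (θ̇'−θ̇)/dt = (-0.280010922−0.863355776)/0.044818 = -25.511328
  sinθ=-0.276170, cosθ=0.961109
  F = (M+m)·ẍ + m·l·cosθ·θ̈ − m·l·sinθ·θ̇² = 18.954073 + -5.367728 − -0.045065 = 13.631411
step 1→2:
  ẍ = (ẋ'−ẋ)/dt = (-0.894673399−-0.733387860)/0.044818 = -3.598678
  θ̈ = (θ̇'−θ̇)/dt = (-0.212137323−-0.280010922)/0.044818 = 1.514427
  sinθ=-0.238784, cosθ=0.971073
  F = (M+m)·ẍ + m·l·cosθ·θ̈ − m·l·sinθ·θ̇² = -3.925873 + 0.321947 − -0.004099 = -3.599827
step 2→3:
  ẍ = (ẋ'−ẋ)/dt = (-0.863752891−-0.894673399)/0.044818 = 0.689913
  θ̈ = (θ̇'−θ̇)/dt = (-0.396513602−-0.212137323)/0.044818 = -4.113889
  sinθ=-0.250951, cosθ=0.968000
  F = (M+m)·ẍ + m·l·cosθ·θ̈ − m·l·sinθ·θ̇² = 0.752640 + -0.871792 − -0.002472 = -0.116679
step 3→4:
  ẍ = (ẋ'−ẋ)/dt = (-1.081574212−-0.863752891)/0.044818 = -4.860130
  θ̈ = (θ̇'−θ̇)/dt = (-0.270394173−-0.396513602)/0.044818 = 2.814035
  sinθ=-0.260143, cosθ=0.965570
  F = (M+m)·ẍ + m·l·cosθ·θ̈ − m·l·sinθ·θ̇² = -5.302018 + 0.594837 − -0.008954 = -4.698227
step 4→5:
  ẍ = (ẋ'−ẋ)/dt = (-0.614165398−-1.081574212)/0.044818 = 10.429042
  θ̈ = (θ̇'−θ̇)/dt = (-1.020944206−-0.270394173)/0.044818 = -16.746620
  sinθ=-0.277260, cosθ=0.960795
  F = (M+m)·ẍ + m·l·cosθ·θ̈ − m·l·sinθ·θ̇² = 11.377261 + -3.522433 − -0.004438 = 7.859266
step 5→6:
  ẍ = (ẋ'−ẋ)/dt = (-1.076990979−-0.614165398)/0.044818 = -10.326779
  θ̈ = (θ̇'−θ̇)/dt = (-0.605461182−-1.020944206)/0.044818 = 9.270450
  sinθ=-0.288883, cosθ=0.957364
  F = (M+m)·ẍ + m·l·cosθ·θ̈ − m·l·sinθ·θ̇² = -11.265700 + 1.942956 − -0.065919 = -9.256825
step 6→7:
  ẍ = (ẋ'−ẋ)/dt = (-0.639352074−-1.076990979)/0.044818 = 9.764802
  θ̈ = (θ̇'−θ̇)/dt = (-1.340112419−-0.605461182)/0.044818 = -16.391879
  sinθ=-0.332371, cosθ=0.943149
  F = (M+m)·ẍ + m·l·cosθ·θ̈ − m·l·sinθ·θ̇² = 10.652628 + -3.384494 − -0.026674 = 7.294807
step 7→8:
  ẍ = (ẋ'−ẋ)/dt = (-0.874970993−-0.639352074)/0.044818 = -5.257239
  θ̈ = (θ̇'−θ̇)/dt = (-1.257709910−-1.340112419)/0.044818 = 1.838603
  sinθ=-0.357838, cosθ=0.933784
  F = (M+m)·ẍ + m·l·cosθ·θ̈ − m·l·sinθ·θ̇² = -5.735232 + 0.375854 − -0.140687 = -5.218691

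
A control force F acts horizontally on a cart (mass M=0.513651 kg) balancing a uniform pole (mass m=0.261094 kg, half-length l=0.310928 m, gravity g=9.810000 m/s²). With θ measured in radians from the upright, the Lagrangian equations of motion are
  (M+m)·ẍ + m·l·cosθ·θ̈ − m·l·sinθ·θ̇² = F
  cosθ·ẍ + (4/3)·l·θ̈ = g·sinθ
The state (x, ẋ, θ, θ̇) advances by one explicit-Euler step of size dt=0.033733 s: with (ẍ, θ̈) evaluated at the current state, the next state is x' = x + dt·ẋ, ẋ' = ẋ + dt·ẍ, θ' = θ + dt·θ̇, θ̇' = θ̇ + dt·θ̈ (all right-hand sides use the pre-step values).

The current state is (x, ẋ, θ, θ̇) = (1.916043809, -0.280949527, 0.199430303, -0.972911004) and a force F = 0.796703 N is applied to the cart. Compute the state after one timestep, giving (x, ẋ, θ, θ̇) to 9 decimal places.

(1.906566539, -0.255710678, 0.166611096, -0.874446687)

sinθ=0.198110958, cosθ=0.980179600
temp = (F + m·l·θ̇²·sinθ)/(M+m) = (0.796703 + 0.015223393)/0.774745 = 1.047991782
θ̈ = (g·sinθ − cosθ·temp)/(l·(4/3 − m·cos²θ/(M+m))) = 2.918931517
ẍ = temp − m·l·θ̈·cosθ/(M+m) = 0.748194626
Euler: x'=1.916043809+0.033733·-0.280949527=1.906566539, ẋ'=-0.280949527+0.033733·0.748194626=-0.255710678
       θ'=0.199430303+0.033733·-0.972911004=0.166611096, θ̇'=-0.972911004+0.033733·2.918931517=-0.874446687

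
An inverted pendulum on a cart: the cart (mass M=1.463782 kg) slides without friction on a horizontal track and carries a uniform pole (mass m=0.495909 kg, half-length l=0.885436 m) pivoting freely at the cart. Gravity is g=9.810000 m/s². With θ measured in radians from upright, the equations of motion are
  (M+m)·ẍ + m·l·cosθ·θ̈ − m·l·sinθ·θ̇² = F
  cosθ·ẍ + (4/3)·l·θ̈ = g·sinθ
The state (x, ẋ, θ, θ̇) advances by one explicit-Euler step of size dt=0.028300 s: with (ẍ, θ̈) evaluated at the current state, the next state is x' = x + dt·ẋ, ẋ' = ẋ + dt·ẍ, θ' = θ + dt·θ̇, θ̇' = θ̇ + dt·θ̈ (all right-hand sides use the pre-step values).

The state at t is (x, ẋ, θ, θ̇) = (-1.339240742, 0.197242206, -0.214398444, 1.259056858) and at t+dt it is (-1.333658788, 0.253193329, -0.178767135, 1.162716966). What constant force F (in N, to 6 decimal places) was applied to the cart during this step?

F = 2.561982 N

ẍ = (ẋ'−ẋ)/dt = (0.253193329−0.197242206)/0.028300 = 1.977071
θ̈ = (θ̇'−θ̇)/dt = (1.162716966−1.259056858)/0.028300 = -3.404236
sinθ=-0.212760, cosθ=0.977105
F = (M+m)·ẍ + m·l·cosθ·θ̈ − m·l·sinθ·θ̇² = 3.874449 + -1.460562 − -0.148095 = 2.561982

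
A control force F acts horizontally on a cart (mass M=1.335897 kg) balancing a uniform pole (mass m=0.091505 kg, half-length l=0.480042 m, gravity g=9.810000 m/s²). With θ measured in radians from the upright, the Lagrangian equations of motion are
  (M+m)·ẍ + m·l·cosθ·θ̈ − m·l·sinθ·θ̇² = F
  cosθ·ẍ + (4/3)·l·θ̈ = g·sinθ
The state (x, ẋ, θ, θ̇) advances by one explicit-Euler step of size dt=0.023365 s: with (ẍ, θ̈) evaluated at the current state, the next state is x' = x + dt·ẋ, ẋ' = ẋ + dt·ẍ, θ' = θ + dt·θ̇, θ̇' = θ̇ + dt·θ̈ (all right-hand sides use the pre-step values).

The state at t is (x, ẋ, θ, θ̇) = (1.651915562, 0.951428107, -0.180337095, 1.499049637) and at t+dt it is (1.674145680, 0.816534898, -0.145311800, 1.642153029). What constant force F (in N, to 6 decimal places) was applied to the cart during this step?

F = -7.958447 N

ẍ = (ẋ'−ẋ)/dt = (0.816534898−0.951428107)/0.023365 = -5.773302
θ̈ = (θ̇'−θ̇)/dt = (1.642153029−1.499049637)/0.023365 = 6.124690
sinθ=-0.179361, cosθ=0.983783
F = (M+m)·ẍ + m·l·cosθ·θ̈ − m·l·sinθ·θ̇² = -8.240823 + 0.264672 − -0.017705 = -7.958447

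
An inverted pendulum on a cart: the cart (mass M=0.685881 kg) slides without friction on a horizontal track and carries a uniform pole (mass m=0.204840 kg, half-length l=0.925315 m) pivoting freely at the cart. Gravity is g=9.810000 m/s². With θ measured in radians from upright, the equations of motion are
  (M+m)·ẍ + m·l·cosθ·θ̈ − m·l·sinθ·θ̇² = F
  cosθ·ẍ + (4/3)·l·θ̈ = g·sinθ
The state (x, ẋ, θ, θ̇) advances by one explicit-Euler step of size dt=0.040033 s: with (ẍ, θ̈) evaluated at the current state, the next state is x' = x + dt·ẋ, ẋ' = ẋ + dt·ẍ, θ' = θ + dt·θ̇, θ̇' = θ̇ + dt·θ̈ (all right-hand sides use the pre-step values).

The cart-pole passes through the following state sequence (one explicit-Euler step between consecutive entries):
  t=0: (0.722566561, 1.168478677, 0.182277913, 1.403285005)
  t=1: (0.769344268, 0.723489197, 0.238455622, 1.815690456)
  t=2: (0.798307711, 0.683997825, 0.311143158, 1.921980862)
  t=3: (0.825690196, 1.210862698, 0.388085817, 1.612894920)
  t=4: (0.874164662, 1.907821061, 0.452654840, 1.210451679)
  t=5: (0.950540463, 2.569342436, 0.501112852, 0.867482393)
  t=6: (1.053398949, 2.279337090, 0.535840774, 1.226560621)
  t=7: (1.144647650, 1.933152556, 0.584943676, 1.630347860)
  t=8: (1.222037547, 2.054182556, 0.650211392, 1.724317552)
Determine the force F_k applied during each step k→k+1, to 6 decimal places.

step 0→1:
  ẍ = (ẋ'−ẋ)/dt = (0.723489197−1.168478677)/0.040033 = -11.115567
  θ̈ = (θ̇'−θ̇)/dt = (1.815690456−1.403285005)/0.040033 = 10.301637
  sinθ=0.181270, cosθ=0.983433
  F = (M+m)·ẍ + m·l·cosθ·θ̈ − m·l·sinθ·θ̇² = -9.900869 + 1.920240 − 0.067659 = -8.048287
step 1→2:
  ẍ = (ẋ'−ẋ)/dt = (0.683997825−0.723489197)/0.040033 = -0.986470
  θ̈ = (θ̇'−θ̇)/dt = (1.921980862−1.815690456)/0.040033 = 2.655070
  sinθ=0.236202, cosθ=0.971704
  F = (M+m)·ẍ + m·l·cosθ·θ̈ − m·l·sinθ·θ̇² = -0.878670 + 0.489006 − 0.147595 = -0.537259
step 2→3:
  ẍ = (ẋ'−ẋ)/dt = (1.210862698−0.683997825)/0.040033 = 13.160764
  θ̈ = (θ̇'−θ̇)/dt = (1.612894920−1.921980862)/0.040033 = -7.720779
  sinθ=0.306147, cosθ=0.951984
  F = (M+m)·ẍ + m·l·cosθ·θ̈ − m·l·sinθ·θ̇² = 11.722569 + -1.393142 − 0.214355 = 10.115073
step 3→4:
  ẍ = (ẋ'−ẋ)/dt = (1.907821061−1.210862698)/0.040033 = 17.409596
  θ̈ = (θ̇'−θ̇)/dt = (1.210451679−1.612894920)/0.040033 = -10.052787
  sinθ=0.378417, cosθ=0.925635
  F = (M+m)·ẍ + m·l·cosθ·θ̈ − m·l·sinθ·θ̇² = 15.507093 + -1.763724 − 0.186590 = 13.556779
step 4→5:
  ẍ = (ẋ'−ẋ)/dt = (2.569342436−1.907821061)/0.040033 = 16.524402
  θ̈ = (θ̇'−θ̇)/dt = (0.867482393−1.210451679)/0.040033 = -8.567164
  sinθ=0.437355, cosθ=0.899289
  F = (M+m)·ẍ + m·l·cosθ·θ̈ − m·l·sinθ·θ̇² = 14.718632 + -1.460296 − 0.121460 = 13.136876
step 5→6:
  ẍ = (ẋ'−ẋ)/dt = (2.279337090−2.569342436)/0.040033 = -7.244157
  θ̈ = (θ̇'−θ̇)/dt = (1.226560621−0.867482393)/0.040033 = 8.969556
  sinθ=0.480402, cosθ=0.877048
  F = (M+m)·ẍ + m·l·cosθ·θ̈ − m·l·sinθ·θ̇² = -6.452523 + 1.491073 − 0.068522 = -5.029972
step 6→7:
  ẍ = (ẋ'−ẋ)/dt = (1.933152556−2.279337090)/0.040033 = -8.647479
  θ̈ = (θ̇'−θ̇)/dt = (1.630347860−1.226560621)/0.040033 = 10.086360
  sinθ=0.510564, cosθ=0.859840
  F = (M+m)·ẍ + m·l·cosθ·θ̈ − m·l·sinθ·θ̇² = -7.702491 + 1.643828 − 0.145590 = -6.204254
step 7→8:
  ẍ = (ẋ'−ẋ)/dt = (2.054182556−1.933152556)/0.040033 = 3.023256
  θ̈ = (θ̇'−θ̇)/dt = (1.724317552−1.630347860)/0.040033 = 2.347306
  sinθ=0.552152, cosθ=0.833743
  F = (M+m)·ẍ + m·l·cosθ·θ̈ − m·l·sinθ·θ̇² = 2.692877 + 0.370942 − 0.278179 = 2.785641

F_0 = -8.048287 N
F_1 = -0.537259 N
F_2 = 10.115073 N
F_3 = 13.556779 N
F_4 = 13.136876 N
F_5 = -5.029972 N
F_6 = -6.204254 N
F_7 = 2.785641 N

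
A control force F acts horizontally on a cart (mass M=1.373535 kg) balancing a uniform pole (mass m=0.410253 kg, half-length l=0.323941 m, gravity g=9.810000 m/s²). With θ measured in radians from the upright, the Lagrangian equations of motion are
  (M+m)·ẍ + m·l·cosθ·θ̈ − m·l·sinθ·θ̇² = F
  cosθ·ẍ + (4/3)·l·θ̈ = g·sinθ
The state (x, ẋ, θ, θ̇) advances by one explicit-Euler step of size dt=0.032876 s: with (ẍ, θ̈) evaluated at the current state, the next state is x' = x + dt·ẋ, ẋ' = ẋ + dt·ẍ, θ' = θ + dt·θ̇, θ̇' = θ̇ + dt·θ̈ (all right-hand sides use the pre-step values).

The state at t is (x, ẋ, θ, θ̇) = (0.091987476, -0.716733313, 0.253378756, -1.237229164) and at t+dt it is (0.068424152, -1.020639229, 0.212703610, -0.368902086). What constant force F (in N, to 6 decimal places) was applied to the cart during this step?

F = -13.142295 N

ẍ = (ẋ'−ẋ)/dt = (-1.020639229−-0.716733313)/0.032876 = -9.244005
θ̈ = (θ̇'−θ̇)/dt = (-0.368902086−-1.237229164)/0.032876 = 26.412188
sinθ=0.250676, cosθ=0.968071
F = (M+m)·ẍ + m·l·cosθ·θ̈ − m·l·sinθ·θ̇² = -16.489346 + 3.398046 − 0.050995 = -13.142295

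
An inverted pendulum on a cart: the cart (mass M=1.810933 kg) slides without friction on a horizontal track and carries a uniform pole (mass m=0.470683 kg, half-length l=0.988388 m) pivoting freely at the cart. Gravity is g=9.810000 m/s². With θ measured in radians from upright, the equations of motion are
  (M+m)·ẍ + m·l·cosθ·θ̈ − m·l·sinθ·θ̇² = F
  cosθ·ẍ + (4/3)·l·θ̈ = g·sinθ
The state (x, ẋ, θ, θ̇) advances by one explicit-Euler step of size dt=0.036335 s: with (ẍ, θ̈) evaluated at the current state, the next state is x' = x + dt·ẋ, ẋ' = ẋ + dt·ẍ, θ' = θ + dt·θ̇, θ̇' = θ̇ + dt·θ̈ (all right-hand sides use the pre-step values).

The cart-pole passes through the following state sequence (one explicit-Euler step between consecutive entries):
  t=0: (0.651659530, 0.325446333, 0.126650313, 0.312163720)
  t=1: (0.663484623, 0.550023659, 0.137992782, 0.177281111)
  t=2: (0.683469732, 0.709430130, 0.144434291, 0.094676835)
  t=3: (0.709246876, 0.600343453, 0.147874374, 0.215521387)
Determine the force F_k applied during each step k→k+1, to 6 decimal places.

step 0→1:
  ẍ = (ẋ'−ẋ)/dt = (0.550023659−0.325446333)/0.036335 = 6.180744
  θ̈ = (θ̇'−θ̇)/dt = (0.177281111−0.312163720)/0.036335 = -3.712195
  sinθ=0.126312, cosθ=0.991991
  F = (M+m)·ẍ + m·l·cosθ·θ̈ − m·l·sinθ·θ̇² = 14.102084 + -1.713146 − 0.005726 = 12.383212
step 1→2:
  ẍ = (ẋ'−ẋ)/dt = (0.709430130−0.550023659)/0.036335 = 4.387133
  θ̈ = (θ̇'−θ̇)/dt = (0.094676835−0.177281111)/0.036335 = -2.273408
  sinθ=0.137555, cosθ=0.990494
  F = (M+m)·ẍ + m·l·cosθ·θ̈ − m·l·sinθ·θ̇² = 10.009752 + -1.047575 − 0.002011 = 8.960166
step 2→3:
  ẍ = (ẋ'−ẋ)/dt = (0.600343453−0.709430130)/0.036335 = -3.002248
  θ̈ = (θ̇'−θ̇)/dt = (0.215521387−0.094676835)/0.036335 = 3.325844
  sinθ=0.143933, cosθ=0.989587
  F = (M+m)·ẍ + m·l·cosθ·θ̈ − m·l·sinθ·θ̇² = -6.849977 + 1.531130 − 0.000600 = -5.319447

F_0 = 12.383212 N
F_1 = 8.960166 N
F_2 = -5.319447 N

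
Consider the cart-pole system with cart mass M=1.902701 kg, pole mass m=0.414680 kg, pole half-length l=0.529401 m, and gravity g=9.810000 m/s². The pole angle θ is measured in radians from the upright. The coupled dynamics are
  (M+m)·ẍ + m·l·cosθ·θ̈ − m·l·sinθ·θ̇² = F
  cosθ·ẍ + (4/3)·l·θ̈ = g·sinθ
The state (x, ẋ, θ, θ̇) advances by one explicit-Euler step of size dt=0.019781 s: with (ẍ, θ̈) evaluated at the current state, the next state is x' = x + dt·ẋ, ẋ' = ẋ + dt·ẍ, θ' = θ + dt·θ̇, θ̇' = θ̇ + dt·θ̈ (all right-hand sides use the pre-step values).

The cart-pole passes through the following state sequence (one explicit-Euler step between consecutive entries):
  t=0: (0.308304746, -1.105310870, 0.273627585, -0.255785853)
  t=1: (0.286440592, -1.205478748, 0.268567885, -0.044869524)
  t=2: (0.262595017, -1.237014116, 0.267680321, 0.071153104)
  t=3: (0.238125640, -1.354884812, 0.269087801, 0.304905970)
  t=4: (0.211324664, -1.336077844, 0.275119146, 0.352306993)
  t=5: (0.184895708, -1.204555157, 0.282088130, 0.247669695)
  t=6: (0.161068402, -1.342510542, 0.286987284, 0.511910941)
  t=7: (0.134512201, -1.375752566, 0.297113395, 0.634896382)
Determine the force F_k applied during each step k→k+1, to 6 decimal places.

F_0 = -9.485043 N
F_1 = -2.453070 N
F_2 = -11.307235 N
F_3 = 2.704977 N
F_4 = 14.283120 N
F_5 = -13.348803 N
F_6 = -2.601565 N

step 0→1:
  ẍ = (ẋ'−ẋ)/dt = (-1.205478748−-1.105310870)/0.019781 = -5.063843
  θ̈ = (θ̇'−θ̇)/dt = (-0.044869524−-0.255785853)/0.019781 = 10.662572
  sinθ=0.270226, cosθ=0.962797
  F = (M+m)·ẍ + m·l·cosθ·θ̈ − m·l·sinθ·θ̇² = -11.734853 + 2.253692 − 0.003881 = -9.485043
step 1→2:
  ẍ = (ẋ'−ẋ)/dt = (-1.237014116−-1.205478748)/0.019781 = -1.594225
  θ̈ = (θ̇'−θ̇)/dt = (0.071153104−-0.044869524)/0.019781 = 5.865357
  sinθ=0.265351, cosθ=0.964152
  F = (M+m)·ẍ + m·l·cosθ·θ̈ − m·l·sinθ·θ̇² = -3.694427 + 1.241474 − 0.000117 = -2.453070
step 2→3:
  ẍ = (ẋ'−ẋ)/dt = (-1.354884812−-1.237014116)/0.019781 = -5.958784
  θ̈ = (θ̇'−θ̇)/dt = (0.304905970−0.071153104)/0.019781 = 11.817040
  sinθ=0.264495, cosθ=0.964387
  F = (M+m)·ẍ + m·l·cosθ·θ̈ − m·l·sinθ·θ̇² = -13.808772 + 2.501831 − 0.000294 = -11.307235
step 3→4:
  ẍ = (ẋ'−ẋ)/dt = (-1.336077844−-1.354884812)/0.019781 = 0.950759
  θ̈ = (θ̇'−θ̇)/dt = (0.352306993−0.304905970)/0.019781 = 2.396291
  sinθ=0.265852, cosθ=0.964014
  F = (M+m)·ẍ + m·l·cosθ·θ̈ − m·l·sinθ·θ̇² = 2.203271 + 0.507131 − 0.005426 = 2.704977
step 4→5:
  ẍ = (ẋ'−ẋ)/dt = (-1.204555157−-1.336077844)/0.019781 = 6.648940
  θ̈ = (θ̇'−θ̇)/dt = (0.247669695−0.352306993)/0.019781 = -5.289788
  sinθ=0.271662, cosθ=0.962393
  F = (M+m)·ẍ + m·l·cosθ·θ̈ − m·l·sinθ·θ̇² = 15.408128 + -1.117605 − 0.007402 = 14.283120
step 5→6:
  ẍ = (ẋ'−ẋ)/dt = (-1.342510542−-1.204555157)/0.019781 = -6.974136
  θ̈ = (θ̇'−θ̇)/dt = (0.511910941−0.247669695)/0.019781 = 13.358336
  sinθ=0.278362, cosθ=0.960476
  F = (M+m)·ẍ + m·l·cosθ·θ̈ − m·l·sinθ·θ̇² = -16.161730 + 2.816676 − 0.003748 = -13.348803
step 6→7:
  ẍ = (ẋ'−ẋ)/dt = (-1.375752566−-1.342510542)/0.019781 = -1.680503
  θ̈ = (θ̇'−θ̇)/dt = (0.634896382−0.511910941)/0.019781 = 6.217352
  sinθ=0.283064, cosθ=0.959101
  F = (M+m)·ẍ + m·l·cosθ·θ̈ − m·l·sinθ·θ̇² = -3.894365 + 1.309084 − 0.016284 = -2.601565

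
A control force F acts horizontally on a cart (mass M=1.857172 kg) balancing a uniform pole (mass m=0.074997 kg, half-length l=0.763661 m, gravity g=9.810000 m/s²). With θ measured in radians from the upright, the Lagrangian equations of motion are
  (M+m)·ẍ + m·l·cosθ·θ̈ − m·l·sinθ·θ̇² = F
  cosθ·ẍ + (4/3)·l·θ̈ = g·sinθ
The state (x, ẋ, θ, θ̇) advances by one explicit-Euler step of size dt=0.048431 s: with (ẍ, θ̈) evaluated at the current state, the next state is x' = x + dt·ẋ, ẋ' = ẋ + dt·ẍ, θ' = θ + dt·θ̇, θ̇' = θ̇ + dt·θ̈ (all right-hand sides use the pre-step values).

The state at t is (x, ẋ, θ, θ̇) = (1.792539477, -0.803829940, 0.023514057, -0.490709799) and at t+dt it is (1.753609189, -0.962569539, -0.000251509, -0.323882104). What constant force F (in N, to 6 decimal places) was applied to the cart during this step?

F = -6.136059 N

ẍ = (ẋ'−ẋ)/dt = (-0.962569539−-0.803829940)/0.048431 = -3.277644
θ̈ = (θ̇'−θ̇)/dt = (-0.323882104−-0.490709799)/0.048431 = 3.444647
sinθ=0.023512, cosθ=0.999724
F = (M+m)·ẍ + m·l·cosθ·θ̈ − m·l·sinθ·θ̇² = -6.332963 + 0.197228 − 0.000324 = -6.136059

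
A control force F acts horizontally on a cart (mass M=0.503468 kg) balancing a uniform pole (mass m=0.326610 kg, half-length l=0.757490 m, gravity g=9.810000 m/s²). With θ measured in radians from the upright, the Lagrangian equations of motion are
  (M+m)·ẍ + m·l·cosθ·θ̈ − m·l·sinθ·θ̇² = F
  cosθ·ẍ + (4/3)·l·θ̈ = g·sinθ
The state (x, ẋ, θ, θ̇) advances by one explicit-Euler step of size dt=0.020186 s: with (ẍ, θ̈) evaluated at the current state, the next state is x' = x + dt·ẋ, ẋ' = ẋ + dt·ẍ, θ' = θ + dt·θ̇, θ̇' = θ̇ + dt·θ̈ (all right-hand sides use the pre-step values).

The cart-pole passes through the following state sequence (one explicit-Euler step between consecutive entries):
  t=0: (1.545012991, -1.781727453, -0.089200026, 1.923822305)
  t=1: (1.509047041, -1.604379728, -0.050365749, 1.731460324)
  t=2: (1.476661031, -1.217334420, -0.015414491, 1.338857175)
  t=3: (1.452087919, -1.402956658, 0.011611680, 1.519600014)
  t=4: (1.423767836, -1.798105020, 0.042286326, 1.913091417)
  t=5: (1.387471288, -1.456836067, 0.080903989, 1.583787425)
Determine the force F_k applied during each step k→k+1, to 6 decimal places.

F_0 = 5.026113 N
F_1 = 11.147489 N
F_2 = -5.411265 N
F_3 = -11.433328 N
F_4 = 9.962793 N

step 0→1:
  ẍ = (ẋ'−ẋ)/dt = (-1.604379728−-1.781727453)/0.020186 = 8.785679
  θ̈ = (θ̇'−θ̇)/dt = (1.731460324−1.923822305)/0.020186 = -9.529475
  sinθ=-0.089082, cosθ=0.996024
  F = (M+m)·ẍ + m·l·cosθ·θ̈ − m·l·sinθ·θ̇² = 7.292799 + -2.348255 − -0.081569 = 5.026113
step 1→2:
  ẍ = (ẋ'−ẋ)/dt = (-1.217334420−-1.604379728)/0.020186 = 19.173948
  θ̈ = (θ̇'−θ̇)/dt = (1.338857175−1.731460324)/0.020186 = -19.449279
  sinθ=-0.050344, cosθ=0.998732
  F = (M+m)·ẍ + m·l·cosθ·θ̈ − m·l·sinθ·θ̇² = 15.915872 + -4.805724 − -0.037341 = 11.147489
step 2→3:
  ẍ = (ẋ'−ẋ)/dt = (-1.402956658−-1.217334420)/0.020186 = -9.195593
  θ̈ = (θ̇'−θ̇)/dt = (1.519600014−1.338857175)/0.020186 = 8.953871
  sinθ=-0.015414, cosθ=0.999881
  F = (M+m)·ẍ + m·l·cosθ·θ̈ − m·l·sinθ·θ̇² = -7.633059 + 2.214959 − -0.006836 = -5.411265
step 3→4:
  ẍ = (ẋ'−ẋ)/dt = (-1.798105020−-1.402956658)/0.020186 = -19.575367
  θ̈ = (θ̇'−θ̇)/dt = (1.913091417−1.519600014)/0.020186 = 19.493283
  sinθ=0.011611, cosθ=0.999933
  F = (M+m)·ẍ + m·l·cosθ·θ̈ − m·l·sinθ·θ̇² = -16.249082 + 4.822387 − 0.006634 = -11.433328
step 4→5:
  ẍ = (ẋ'−ẋ)/dt = (-1.456836067−-1.798105020)/0.020186 = 16.906220
  θ̈ = (θ̇'−θ̇)/dt = (1.583787425−1.913091417)/0.020186 = -16.313484
  sinθ=0.042274, cosθ=0.999106
  F = (M+m)·ẍ + m·l·cosθ·θ̈ − m·l·sinθ·θ̇² = 14.033481 + -4.032410 − 0.038278 = 9.962793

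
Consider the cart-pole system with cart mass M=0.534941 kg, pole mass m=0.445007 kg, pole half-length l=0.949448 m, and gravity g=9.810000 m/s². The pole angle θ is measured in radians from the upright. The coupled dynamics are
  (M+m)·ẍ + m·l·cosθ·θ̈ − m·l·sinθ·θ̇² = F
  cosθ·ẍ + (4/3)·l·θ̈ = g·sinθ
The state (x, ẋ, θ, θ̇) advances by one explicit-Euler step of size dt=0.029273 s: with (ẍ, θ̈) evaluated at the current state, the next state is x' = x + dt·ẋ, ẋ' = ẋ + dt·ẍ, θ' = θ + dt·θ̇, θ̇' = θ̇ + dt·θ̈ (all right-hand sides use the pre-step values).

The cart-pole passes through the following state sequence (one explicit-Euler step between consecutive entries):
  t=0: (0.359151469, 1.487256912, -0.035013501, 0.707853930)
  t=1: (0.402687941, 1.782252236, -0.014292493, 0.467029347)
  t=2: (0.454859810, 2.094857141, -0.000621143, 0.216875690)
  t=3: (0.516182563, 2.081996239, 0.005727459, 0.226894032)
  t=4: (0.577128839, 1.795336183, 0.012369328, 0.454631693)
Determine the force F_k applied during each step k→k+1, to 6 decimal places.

F_0 = 6.408921 N
F_1 = 6.855916 N
F_2 = -0.285922 N
F_3 = -6.309415 N

step 0→1:
  ẍ = (ẋ'−ẋ)/dt = (1.782252236−1.487256912)/0.029273 = 10.077386
  θ̈ = (θ̇'−θ̇)/dt = (0.467029347−0.707853930)/0.029273 = -8.226850
  sinθ=-0.035006, cosθ=0.999387
  F = (M+m)·ẍ + m·l·cosθ·θ̈ − m·l·sinθ·θ̇² = 9.875314 + -3.473804 − -0.007411 = 6.408921
step 1→2:
  ẍ = (ẋ'−ẋ)/dt = (2.094857141−1.782252236)/0.029273 = 10.678950
  θ̈ = (θ̇'−θ̇)/dt = (0.216875690−0.467029347)/0.029273 = -8.545542
  sinθ=-0.014292, cosθ=0.999898
  F = (M+m)·ẍ + m·l·cosθ·θ̈ − m·l·sinθ·θ̇² = 10.464816 + -3.610217 − -0.001317 = 6.855916
step 2→3:
  ẍ = (ẋ'−ẋ)/dt = (2.081996239−2.094857141)/0.029273 = -0.439343
  θ̈ = (θ̇'−θ̇)/dt = (0.226894032−0.216875690)/0.029273 = 0.342238
  sinθ=-0.000621, cosθ=1.000000
  F = (M+m)·ẍ + m·l·cosθ·θ̈ − m·l·sinθ·θ̇² = -0.430534 + 0.144599 − -0.000012 = -0.285922
step 3→4:
  ẍ = (ẋ'−ẋ)/dt = (1.795336183−2.081996239)/0.029273 = -9.792644
  θ̈ = (θ̇'−θ̇)/dt = (0.454631693−0.226894032)/0.029273 = 7.779786
  sinθ=0.005727, cosθ=0.999984
  F = (M+m)·ẍ + m·l·cosθ·θ̈ − m·l·sinθ·θ̇² = -9.596282 + 3.286991 − 0.000125 = -6.309415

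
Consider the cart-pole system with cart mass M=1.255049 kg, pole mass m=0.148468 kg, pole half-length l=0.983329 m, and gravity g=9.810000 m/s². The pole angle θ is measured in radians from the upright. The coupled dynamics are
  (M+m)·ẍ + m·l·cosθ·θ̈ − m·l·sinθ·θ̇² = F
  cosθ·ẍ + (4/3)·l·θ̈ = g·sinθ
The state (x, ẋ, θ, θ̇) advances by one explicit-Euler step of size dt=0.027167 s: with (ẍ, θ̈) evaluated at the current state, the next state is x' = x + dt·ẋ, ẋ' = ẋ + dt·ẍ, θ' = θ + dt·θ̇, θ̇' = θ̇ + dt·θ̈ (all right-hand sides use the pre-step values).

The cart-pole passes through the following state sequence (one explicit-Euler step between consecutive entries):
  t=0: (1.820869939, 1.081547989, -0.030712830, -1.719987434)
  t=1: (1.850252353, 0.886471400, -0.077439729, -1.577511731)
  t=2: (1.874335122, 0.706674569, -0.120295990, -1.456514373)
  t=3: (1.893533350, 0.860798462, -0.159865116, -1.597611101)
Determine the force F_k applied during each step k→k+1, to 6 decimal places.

F_0 = -9.299605 N
F_1 = -8.612380 N
F_2 = 7.246843 N

step 0→1:
  ẍ = (ẋ'−ẋ)/dt = (0.886471400−1.081547989)/0.027167 = -7.180645
  θ̈ = (θ̇'−θ̇)/dt = (-1.577511731−-1.719987434)/0.027167 = 5.244440
  sinθ=-0.030708, cosθ=0.999528
  F = (M+m)·ẍ + m·l·cosθ·θ̈ − m·l·sinθ·θ̇² = -10.078158 + 0.765290 − -0.013263 = -9.299605
step 1→2:
  ẍ = (ẋ'−ẋ)/dt = (0.706674569−0.886471400)/0.027167 = -6.618207
  θ̈ = (θ̇'−θ̇)/dt = (-1.456514373−-1.577511731)/0.027167 = 4.453836
  sinθ=-0.077362, cosθ=0.997003
  F = (M+m)·ẍ + m·l·cosθ·θ̈ − m·l·sinθ·θ̇² = -9.288766 + 0.648280 − -0.028106 = -8.612380
step 2→3:
  ẍ = (ẋ'−ẋ)/dt = (0.860798462−0.706674569)/0.027167 = 5.673203
  θ̈ = (θ̇'−θ̇)/dt = (-1.597611101−-1.456514373)/0.027167 = -5.193681
  sinθ=-0.120006, cosθ=0.992773
  F = (M+m)·ẍ + m·l·cosθ·θ̈ − m·l·sinθ·θ̇² = 7.962436 + -0.752761 − -0.037168 = 7.246843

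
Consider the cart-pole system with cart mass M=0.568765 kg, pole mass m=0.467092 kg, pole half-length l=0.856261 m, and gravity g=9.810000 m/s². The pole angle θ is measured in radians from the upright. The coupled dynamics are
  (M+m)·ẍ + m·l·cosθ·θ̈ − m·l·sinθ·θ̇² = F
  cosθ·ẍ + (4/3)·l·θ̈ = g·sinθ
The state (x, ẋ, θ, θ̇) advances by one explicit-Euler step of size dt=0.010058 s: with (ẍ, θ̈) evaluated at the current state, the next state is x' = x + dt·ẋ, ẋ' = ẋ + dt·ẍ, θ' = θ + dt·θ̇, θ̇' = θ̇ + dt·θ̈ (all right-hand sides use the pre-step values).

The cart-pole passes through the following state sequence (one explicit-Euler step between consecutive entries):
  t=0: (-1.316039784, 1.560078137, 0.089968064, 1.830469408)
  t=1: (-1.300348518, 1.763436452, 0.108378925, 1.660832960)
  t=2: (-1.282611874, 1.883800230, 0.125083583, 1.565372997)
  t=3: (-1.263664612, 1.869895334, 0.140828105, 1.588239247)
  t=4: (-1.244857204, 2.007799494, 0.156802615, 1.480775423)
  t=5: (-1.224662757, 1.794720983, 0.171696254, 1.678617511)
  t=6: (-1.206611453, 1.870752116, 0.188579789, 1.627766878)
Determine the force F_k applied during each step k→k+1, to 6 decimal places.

F_0 = 14.104889 N
F_1 = 8.503079 N
F_2 = -0.652146 N
F_3 = 9.829960 N
F_4 = -14.310956 N
F_5 = 5.645450 N

step 0→1:
  ẍ = (ẋ'−ẋ)/dt = (1.763436452−1.560078137)/0.010058 = 20.218564
  θ̈ = (θ̇'−θ̇)/dt = (1.660832960−1.830469408)/0.010058 = -16.865823
  sinθ=0.089847, cosθ=0.995956
  F = (M+m)·ẍ + m·l·cosθ·θ̈ − m·l·sinθ·θ̇² = 20.943541 + -6.718249 − 0.120403 = 14.104889
step 1→2:
  ẍ = (ẋ'−ẋ)/dt = (1.883800230−1.763436452)/0.010058 = 11.966969
  θ̈ = (θ̇'−θ̇)/dt = (1.565372997−1.660832960)/0.010058 = -9.490949
  sinθ=0.108167, cosθ=0.994133
  F = (M+m)·ẍ + m·l·cosθ·θ̈ − m·l·sinθ·θ̇² = 12.396069 + -3.773659 − 0.119331 = 8.503079
step 2→3:
  ẍ = (ẋ'−ẋ)/dt = (1.869895334−1.883800230)/0.010058 = -1.382471
  θ̈ = (θ̇'−θ̇)/dt = (1.588239247−1.565372997)/0.010058 = 2.273439
  sinθ=0.124758, cosθ=0.992187
  F = (M+m)·ẍ + m·l·cosθ·θ̈ − m·l·sinθ·θ̇² = -1.432043 + 0.902164 − 0.122268 = -0.652146
step 3→4:
  ẍ = (ẋ'−ẋ)/dt = (2.007799494−1.869895334)/0.010058 = 13.710893
  θ̈ = (θ̇'−θ̇)/dt = (1.480775423−1.588239247)/0.010058 = -10.684413
  sinθ=0.140363, cosθ=0.990100
  F = (M+m)·ẍ + m·l·cosθ·θ̈ − m·l·sinθ·θ̇² = 14.202524 + -4.230955 − 0.141610 = 9.829960
step 4→5:
  ẍ = (ẋ'−ẋ)/dt = (1.794720983−2.007799494)/0.010058 = -21.184978
  θ̈ = (θ̇'−θ̇)/dt = (1.678617511−1.480775423)/0.010058 = 19.670122
  sinθ=0.156161, cosθ=0.987732
  F = (M+m)·ẍ + m·l·cosθ·θ̈ − m·l·sinθ·θ̇² = -21.944608 + 7.770601 − 0.136949 = -14.310956
step 5→6:
  ẍ = (ẋ'−ẋ)/dt = (1.870752116−1.794720983)/0.010058 = 7.559269
  θ̈ = (θ̇'−θ̇)/dt = (1.627766878−1.678617511)/0.010058 = -5.055740
  sinθ=0.170854, cosθ=0.985296
  F = (M+m)·ẍ + m·l·cosθ·θ̈ − m·l·sinθ·θ̇² = 7.830322 + -1.992325 − 0.192547 = 5.645450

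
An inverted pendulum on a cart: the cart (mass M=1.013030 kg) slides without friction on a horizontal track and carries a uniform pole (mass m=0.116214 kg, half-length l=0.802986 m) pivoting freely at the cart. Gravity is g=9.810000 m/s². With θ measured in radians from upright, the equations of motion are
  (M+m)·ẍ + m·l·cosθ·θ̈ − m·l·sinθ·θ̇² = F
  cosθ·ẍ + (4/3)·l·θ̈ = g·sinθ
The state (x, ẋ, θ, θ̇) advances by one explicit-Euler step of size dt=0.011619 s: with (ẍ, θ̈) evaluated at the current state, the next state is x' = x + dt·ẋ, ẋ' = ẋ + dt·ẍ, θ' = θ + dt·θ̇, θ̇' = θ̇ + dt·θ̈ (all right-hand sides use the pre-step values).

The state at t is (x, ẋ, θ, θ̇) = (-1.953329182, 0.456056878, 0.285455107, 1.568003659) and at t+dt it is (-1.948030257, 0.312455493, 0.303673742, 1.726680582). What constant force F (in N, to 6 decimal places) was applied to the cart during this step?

ẍ = (ẋ'−ẋ)/dt = (0.312455493−0.456056878)/0.011619 = -12.359186
θ̈ = (θ̇'−θ̇)/dt = (1.726680582−1.568003659)/0.011619 = 13.656676
sinθ=0.281594, cosθ=0.959534
F = (M+m)·ẍ + m·l·cosθ·θ̈ − m·l·sinθ·θ̇² = -13.956537 + 1.222846 − 0.064608 = -12.798299

F = -12.798299 N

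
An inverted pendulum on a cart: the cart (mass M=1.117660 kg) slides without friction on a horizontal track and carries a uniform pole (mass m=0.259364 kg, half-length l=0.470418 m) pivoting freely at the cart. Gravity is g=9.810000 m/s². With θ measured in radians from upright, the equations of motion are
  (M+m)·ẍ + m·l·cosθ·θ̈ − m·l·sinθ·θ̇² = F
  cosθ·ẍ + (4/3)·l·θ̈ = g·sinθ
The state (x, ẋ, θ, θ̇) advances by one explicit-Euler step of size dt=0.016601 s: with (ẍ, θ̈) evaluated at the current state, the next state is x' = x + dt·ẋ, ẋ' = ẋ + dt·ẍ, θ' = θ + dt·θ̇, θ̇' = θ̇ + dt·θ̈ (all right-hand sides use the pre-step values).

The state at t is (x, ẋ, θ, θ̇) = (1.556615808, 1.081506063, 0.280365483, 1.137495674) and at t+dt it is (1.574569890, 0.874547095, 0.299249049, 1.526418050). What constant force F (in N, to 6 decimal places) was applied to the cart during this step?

F = -14.463781 N

ẍ = (ẋ'−ẋ)/dt = (0.874547095−1.081506063)/0.016601 = -12.466657
θ̈ = (θ̇'−θ̇)/dt = (1.526418050−1.137495674)/0.016601 = 23.427647
sinθ=0.276707, cosθ=0.960954
F = (M+m)·ẍ + m·l·cosθ·θ̈ − m·l·sinθ·θ̇² = -17.166886 + 2.746788 − 0.043683 = -14.463781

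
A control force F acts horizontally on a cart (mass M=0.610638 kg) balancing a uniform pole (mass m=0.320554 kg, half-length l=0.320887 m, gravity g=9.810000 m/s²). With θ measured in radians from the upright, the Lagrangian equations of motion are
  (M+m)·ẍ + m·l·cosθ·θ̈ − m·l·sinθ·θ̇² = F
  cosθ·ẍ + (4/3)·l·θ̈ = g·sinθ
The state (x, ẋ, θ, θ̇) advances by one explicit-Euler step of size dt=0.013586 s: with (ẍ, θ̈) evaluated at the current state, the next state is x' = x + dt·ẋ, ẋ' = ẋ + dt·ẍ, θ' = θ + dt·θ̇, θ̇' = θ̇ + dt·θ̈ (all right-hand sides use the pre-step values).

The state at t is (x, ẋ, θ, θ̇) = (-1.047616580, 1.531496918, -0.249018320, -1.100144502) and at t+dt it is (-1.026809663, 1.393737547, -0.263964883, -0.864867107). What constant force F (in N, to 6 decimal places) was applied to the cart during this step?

ẍ = (ẋ'−ẋ)/dt = (1.393737547−1.531496918)/0.013586 = -10.139804
θ̈ = (θ̇'−θ̇)/dt = (-0.864867107−-1.100144502)/0.013586 = 17.317635
sinθ=-0.246453, cosθ=0.969155
F = (M+m)·ẍ + m·l·cosθ·θ̈ − m·l·sinθ·θ̇² = -9.442104 + 1.726375 − -0.030682 = -7.685047

F = -7.685047 N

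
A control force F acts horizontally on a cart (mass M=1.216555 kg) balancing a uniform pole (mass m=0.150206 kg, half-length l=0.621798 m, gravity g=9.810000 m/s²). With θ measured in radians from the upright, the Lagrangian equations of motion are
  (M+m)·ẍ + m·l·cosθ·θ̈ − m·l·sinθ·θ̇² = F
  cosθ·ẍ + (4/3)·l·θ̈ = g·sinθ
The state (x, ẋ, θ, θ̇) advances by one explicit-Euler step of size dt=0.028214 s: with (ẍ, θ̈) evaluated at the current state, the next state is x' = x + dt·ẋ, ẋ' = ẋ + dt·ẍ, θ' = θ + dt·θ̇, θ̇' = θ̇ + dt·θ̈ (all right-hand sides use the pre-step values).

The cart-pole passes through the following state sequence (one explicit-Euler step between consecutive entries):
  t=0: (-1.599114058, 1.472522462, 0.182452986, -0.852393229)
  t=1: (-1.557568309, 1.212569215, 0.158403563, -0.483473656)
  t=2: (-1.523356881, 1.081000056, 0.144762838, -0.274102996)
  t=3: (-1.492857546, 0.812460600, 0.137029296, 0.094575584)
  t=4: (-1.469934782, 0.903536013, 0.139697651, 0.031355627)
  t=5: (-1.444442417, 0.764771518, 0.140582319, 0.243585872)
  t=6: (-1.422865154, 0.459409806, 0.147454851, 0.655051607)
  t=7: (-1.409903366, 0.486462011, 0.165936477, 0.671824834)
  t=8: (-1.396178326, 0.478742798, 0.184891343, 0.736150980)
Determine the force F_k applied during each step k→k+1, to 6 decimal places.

step 0→1:
  ẍ = (ẋ'−ẋ)/dt = (1.212569215−1.472522462)/0.028214 = -9.213626
  θ̈ = (θ̇'−θ̇)/dt = (-0.483473656−-0.852393229)/0.028214 = 13.075763
  sinθ=0.181442, cosθ=0.983402
  F = (M+m)·ẍ + m·l·cosθ·θ̈ − m·l·sinθ·θ̇² = -12.592825 + 1.200977 − 0.012313 = -11.404161
step 1→2:
  ẍ = (ẋ'−ẋ)/dt = (1.081000056−1.212569215)/0.028214 = -4.663258
  θ̈ = (θ̇'−θ̇)/dt = (-0.274102996−-0.483473656)/0.028214 = 7.420807
  sinθ=0.157742, cosθ=0.987480
  F = (M+m)·ẍ + m·l·cosθ·θ̈ − m·l·sinθ·θ̇² = -6.373559 + 0.684410 − 0.003444 = -5.692593
step 2→3:
  ẍ = (ẋ'−ẋ)/dt = (0.812460600−1.081000056)/0.028214 = -9.517951
  θ̈ = (θ̇'−θ̇)/dt = (0.094575584−-0.274102996)/0.028214 = 13.067221
  sinθ=0.144258, cosθ=0.989540
  F = (M+m)·ẍ + m·l·cosθ·θ̈ − m·l·sinθ·θ̇² = -13.008764 + 1.207684 − 0.001012 = -11.802092
step 3→4:
  ẍ = (ẋ'−ẋ)/dt = (0.903536013−0.812460600)/0.028214 = 3.228022
  θ̈ = (θ̇'−θ̇)/dt = (0.031355627−0.094575584)/0.028214 = -2.240730
  sinθ=0.136601, cosθ=0.990626
  F = (M+m)·ẍ + m·l·cosθ·θ̈ − m·l·sinθ·θ̇² = 4.411935 + -0.207317 − 0.000114 = 4.204503
step 4→5:
  ẍ = (ẋ'−ẋ)/dt = (0.764771518−0.903536013)/0.028214 = -4.918285
  θ̈ = (θ̇'−θ̇)/dt = (0.243585872−0.031355627)/0.028214 = 7.522161
  sinθ=0.139244, cosθ=0.990258
  F = (M+m)·ẍ + m·l·cosθ·θ̈ − m·l·sinθ·θ̇² = -6.722120 + 0.695709 − 0.000013 = -6.026424
step 5→6:
  ẍ = (ẋ'−ẋ)/dt = (0.459409806−0.764771518)/0.028214 = -10.823056
  θ̈ = (θ̇'−θ̇)/dt = (0.655051607−0.243585872)/0.028214 = 14.583743
  sinθ=0.140120, cosθ=0.990135
  F = (M+m)·ẍ + m·l·cosθ·θ̈ − m·l·sinθ·θ̇² = -14.792531 + 1.348652 − 0.000776 = -13.444656
step 6→7:
  ẍ = (ẋ'−ẋ)/dt = (0.486462011−0.459409806)/0.028214 = 0.958822
  θ̈ = (θ̇'−θ̇)/dt = (0.671824834−0.655051607)/0.028214 = 0.594500
  sinθ=0.146921, cosθ=0.989148
  F = (M+m)·ẍ + m·l·cosθ·θ̈ − m·l·sinθ·θ̇² = 1.310481 + 0.054922 − 0.005888 = 1.359515
step 7→8:
  ẍ = (ẋ'−ẋ)/dt = (0.478742798−0.486462011)/0.028214 = -0.273595
  θ̈ = (θ̇'−θ̇)/dt = (0.736150980−0.671824834)/0.028214 = 2.279937
  sinθ=0.165176, cosθ=0.986264
  F = (M+m)·ẍ + m·l·cosθ·θ̈ − m·l·sinθ·θ̇² = -0.373939 + 0.210016 − 0.006963 = -0.170886

F_0 = -11.404161 N
F_1 = -5.692593 N
F_2 = -11.802092 N
F_3 = 4.204503 N
F_4 = -6.026424 N
F_5 = -13.444656 N
F_6 = 1.359515 N
F_7 = -0.170886 N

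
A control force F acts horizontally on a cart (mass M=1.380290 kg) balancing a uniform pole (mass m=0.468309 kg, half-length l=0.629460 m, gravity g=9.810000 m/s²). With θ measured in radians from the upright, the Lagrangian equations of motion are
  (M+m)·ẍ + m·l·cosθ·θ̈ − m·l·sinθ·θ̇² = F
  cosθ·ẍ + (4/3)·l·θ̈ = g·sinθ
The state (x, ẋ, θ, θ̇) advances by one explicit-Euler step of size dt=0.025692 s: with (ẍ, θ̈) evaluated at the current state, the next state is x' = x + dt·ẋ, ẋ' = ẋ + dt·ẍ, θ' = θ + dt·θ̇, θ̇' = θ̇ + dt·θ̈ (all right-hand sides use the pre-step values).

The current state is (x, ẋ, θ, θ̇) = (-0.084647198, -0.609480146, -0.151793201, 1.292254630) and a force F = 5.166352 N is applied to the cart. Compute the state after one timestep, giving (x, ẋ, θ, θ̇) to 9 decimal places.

sinθ=-0.151210957, cosθ=0.988501516
temp = (F + m·l·θ̇²·sinθ)/(M+m) = (5.166352 + -0.074435498)/1.848599 = 2.754473254
θ̈ = (g·sinθ − cosθ·temp)/(l·(4/3 − m·cos²θ/(M+m))) = -6.154211044
ẍ = temp − m·l·θ̈·cosθ/(M+m) = 3.724553481
Euler: x'=-0.084647198+0.025692·-0.609480146=-0.100305962, ẋ'=-0.609480146+0.025692·3.724553481=-0.513788918
       θ'=-0.151793201+0.025692·1.292254630=-0.118592595, θ̇'=1.292254630+0.025692·-6.154211044=1.134140640

(-0.100305962, -0.513788918, -0.118592595, 1.134140640)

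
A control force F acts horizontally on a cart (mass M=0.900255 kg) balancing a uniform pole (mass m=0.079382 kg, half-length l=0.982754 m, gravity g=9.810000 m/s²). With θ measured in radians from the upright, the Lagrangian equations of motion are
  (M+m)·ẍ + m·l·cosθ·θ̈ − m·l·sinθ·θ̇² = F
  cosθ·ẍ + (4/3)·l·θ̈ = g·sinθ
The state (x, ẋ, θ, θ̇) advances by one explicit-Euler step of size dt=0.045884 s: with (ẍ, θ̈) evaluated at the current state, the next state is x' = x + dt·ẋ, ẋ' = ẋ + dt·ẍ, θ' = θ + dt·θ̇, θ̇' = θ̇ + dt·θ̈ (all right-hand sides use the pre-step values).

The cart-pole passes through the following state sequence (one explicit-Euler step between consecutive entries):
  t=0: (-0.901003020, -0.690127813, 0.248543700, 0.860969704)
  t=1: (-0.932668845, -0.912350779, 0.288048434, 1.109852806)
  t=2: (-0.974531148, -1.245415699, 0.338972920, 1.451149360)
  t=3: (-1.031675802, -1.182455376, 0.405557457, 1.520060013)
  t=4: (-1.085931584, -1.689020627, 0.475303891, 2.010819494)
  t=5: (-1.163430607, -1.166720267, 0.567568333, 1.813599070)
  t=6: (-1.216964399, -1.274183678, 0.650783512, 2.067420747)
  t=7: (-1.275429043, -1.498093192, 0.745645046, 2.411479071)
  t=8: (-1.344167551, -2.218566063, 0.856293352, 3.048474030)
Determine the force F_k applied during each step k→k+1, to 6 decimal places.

step 0→1:
  ẍ = (ẋ'−ẋ)/dt = (-0.912350779−-0.690127813)/0.045884 = -4.843147
  θ̈ = (θ̇'−θ̇)/dt = (1.109852806−0.860969704)/0.045884 = 5.424181
  sinθ=0.245993, cosθ=0.969272
  F = (M+m)·ẍ + m·l·cosθ·θ̈ − m·l·sinθ·θ̇² = -4.744526 + 0.410154 − 0.014225 = -4.348598
step 1→2:
  ẍ = (ẋ'−ẋ)/dt = (-1.245415699−-0.912350779)/0.045884 = -7.258847
  θ̈ = (θ̇'−θ̇)/dt = (1.451149360−1.109852806)/0.045884 = 7.438248
  sinθ=0.284082, cosθ=0.958800
  F = (M+m)·ẍ + m·l·cosθ·θ̈ − m·l·sinθ·θ̇² = -7.111035 + 0.556372 − 0.027299 = -6.581961
step 2→3:
  ẍ = (ẋ'−ẋ)/dt = (-1.182455376−-1.245415699)/0.045884 = 1.372163
  θ̈ = (θ̇'−θ̇)/dt = (1.520060013−1.451149360)/0.045884 = 1.501845
  sinθ=0.332519, cosθ=0.943097
  F = (M+m)·ẍ + m·l·cosθ·θ̈ − m·l·sinθ·θ̇² = 1.344222 + 0.110496 − 0.054627 = 1.400091
step 3→4:
  ẍ = (ẋ'−ẋ)/dt = (-1.689020627−-1.182455376)/0.045884 = -11.040128
  θ̈ = (θ̇'−θ̇)/dt = (2.010819494−1.520060013)/0.045884 = 10.695656
  sinθ=0.394531, cosθ=0.918883
  F = (M+m)·ẍ + m·l·cosθ·θ̈ − m·l·sinθ·θ̇² = -10.815318 + 0.766716 − 0.071116 = -10.119719
step 4→5:
  ẍ = (ẋ'−ẋ)/dt = (-1.166720267−-1.689020627)/0.045884 = 11.383061
  θ̈ = (θ̇'−θ̇)/dt = (1.813599070−2.010819494)/0.045884 = -4.298240
  sinθ=0.457609, cosθ=0.889154
  F = (M+m)·ẍ + m·l·cosθ·θ̈ − m·l·sinθ·θ̇² = 11.151267 + -0.298150 − 0.144347 = 10.708771
step 5→6:
  ẍ = (ẋ'−ẋ)/dt = (-1.274183678−-1.166720267)/0.045884 = -2.342067
  θ̈ = (θ̇'−θ̇)/dt = (2.067420747−1.813599070)/0.045884 = 5.531812
  sinθ=0.537583, cosθ=0.843211
  F = (M+m)·ẍ + m·l·cosθ·θ̈ − m·l·sinθ·θ̇² = -2.294376 + 0.363890 − 0.137942 = -2.068427
step 6→7:
  ẍ = (ẋ'−ẋ)/dt = (-1.498093192−-1.274183678)/0.045884 = -4.879904
  θ̈ = (θ̇'−θ̇)/dt = (2.411479071−2.067420747)/0.045884 = 7.498438
  sinθ=0.605810, cosθ=0.795609
  F = (M+m)·ẍ + m·l·cosθ·θ̈ − m·l·sinθ·θ̇² = -4.780534 + 0.465412 − 0.202004 = -4.517127
step 7→8:
  ẍ = (ẋ'−ẋ)/dt = (-2.218566063−-1.498093192)/0.045884 = -15.702050
  θ̈ = (θ̇'−θ̇)/dt = (3.048474030−2.411479071)/0.045884 = 13.882725
  sinθ=0.678446, cosθ=0.734650
  F = (M+m)·ẍ + m·l·cosθ·θ̈ − m·l·sinθ·θ̇² = -15.382309 + 0.795650 − 0.307786 = -14.894445

F_0 = -4.348598 N
F_1 = -6.581961 N
F_2 = 1.400091 N
F_3 = -10.119719 N
F_4 = 10.708771 N
F_5 = -2.068427 N
F_6 = -4.517127 N
F_7 = -14.894445 N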